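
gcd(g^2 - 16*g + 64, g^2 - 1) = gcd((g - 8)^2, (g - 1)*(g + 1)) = 1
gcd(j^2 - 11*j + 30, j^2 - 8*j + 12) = j - 6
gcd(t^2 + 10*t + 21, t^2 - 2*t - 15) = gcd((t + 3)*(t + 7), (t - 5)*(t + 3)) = t + 3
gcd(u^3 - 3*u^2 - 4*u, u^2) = u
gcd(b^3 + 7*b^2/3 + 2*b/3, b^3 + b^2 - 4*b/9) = b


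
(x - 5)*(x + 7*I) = x^2 - 5*x + 7*I*x - 35*I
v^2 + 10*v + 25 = (v + 5)^2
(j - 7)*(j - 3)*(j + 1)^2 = j^4 - 8*j^3 + 2*j^2 + 32*j + 21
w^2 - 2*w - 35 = (w - 7)*(w + 5)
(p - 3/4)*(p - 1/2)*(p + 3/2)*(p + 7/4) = p^4 + 2*p^3 - 17*p^2/16 - 33*p/16 + 63/64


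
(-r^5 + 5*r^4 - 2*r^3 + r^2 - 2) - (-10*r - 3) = -r^5 + 5*r^4 - 2*r^3 + r^2 + 10*r + 1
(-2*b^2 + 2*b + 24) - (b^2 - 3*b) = -3*b^2 + 5*b + 24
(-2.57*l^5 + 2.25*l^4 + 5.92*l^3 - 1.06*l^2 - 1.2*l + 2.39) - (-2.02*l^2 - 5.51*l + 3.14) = -2.57*l^5 + 2.25*l^4 + 5.92*l^3 + 0.96*l^2 + 4.31*l - 0.75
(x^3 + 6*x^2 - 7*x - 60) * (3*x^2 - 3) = 3*x^5 + 18*x^4 - 24*x^3 - 198*x^2 + 21*x + 180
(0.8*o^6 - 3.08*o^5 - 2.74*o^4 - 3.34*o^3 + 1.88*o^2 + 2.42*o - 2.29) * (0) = 0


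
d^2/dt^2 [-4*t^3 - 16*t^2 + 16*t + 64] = -24*t - 32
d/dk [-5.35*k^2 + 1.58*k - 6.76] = 1.58 - 10.7*k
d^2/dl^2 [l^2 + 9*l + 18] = 2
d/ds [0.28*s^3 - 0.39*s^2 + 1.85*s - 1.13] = 0.84*s^2 - 0.78*s + 1.85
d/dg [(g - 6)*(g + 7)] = 2*g + 1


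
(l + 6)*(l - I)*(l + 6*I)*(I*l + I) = I*l^4 - 5*l^3 + 7*I*l^3 - 35*l^2 + 12*I*l^2 - 30*l + 42*I*l + 36*I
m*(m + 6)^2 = m^3 + 12*m^2 + 36*m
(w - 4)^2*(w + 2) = w^3 - 6*w^2 + 32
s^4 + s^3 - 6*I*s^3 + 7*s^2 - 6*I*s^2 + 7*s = s*(s + 1)*(s - 7*I)*(s + I)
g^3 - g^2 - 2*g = g*(g - 2)*(g + 1)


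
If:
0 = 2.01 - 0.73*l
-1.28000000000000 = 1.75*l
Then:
No Solution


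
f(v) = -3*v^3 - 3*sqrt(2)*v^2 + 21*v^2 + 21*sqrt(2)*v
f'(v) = -9*v^2 - 6*sqrt(2)*v + 42*v + 21*sqrt(2)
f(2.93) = 155.42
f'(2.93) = 50.63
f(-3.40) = 210.65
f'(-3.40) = -188.29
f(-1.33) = -2.80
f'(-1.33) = -30.80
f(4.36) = 199.39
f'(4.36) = 4.74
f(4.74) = 197.78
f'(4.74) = -13.65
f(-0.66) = -11.44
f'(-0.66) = 3.66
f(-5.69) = 926.21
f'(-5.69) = -452.39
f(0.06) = 1.84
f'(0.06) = 31.68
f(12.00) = -2414.56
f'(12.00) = -864.12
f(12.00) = -2414.56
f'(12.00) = -864.12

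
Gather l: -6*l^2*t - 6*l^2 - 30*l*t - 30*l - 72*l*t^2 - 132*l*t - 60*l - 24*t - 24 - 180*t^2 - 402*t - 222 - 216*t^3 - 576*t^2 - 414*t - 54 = l^2*(-6*t - 6) + l*(-72*t^2 - 162*t - 90) - 216*t^3 - 756*t^2 - 840*t - 300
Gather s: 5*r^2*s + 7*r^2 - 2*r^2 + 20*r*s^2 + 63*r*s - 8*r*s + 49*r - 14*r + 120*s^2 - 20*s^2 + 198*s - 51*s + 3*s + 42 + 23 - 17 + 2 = 5*r^2 + 35*r + s^2*(20*r + 100) + s*(5*r^2 + 55*r + 150) + 50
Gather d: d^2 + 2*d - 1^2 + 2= d^2 + 2*d + 1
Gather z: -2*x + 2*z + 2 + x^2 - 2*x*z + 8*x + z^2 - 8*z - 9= x^2 + 6*x + z^2 + z*(-2*x - 6) - 7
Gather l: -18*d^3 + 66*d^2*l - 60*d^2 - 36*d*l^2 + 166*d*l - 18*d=-18*d^3 - 60*d^2 - 36*d*l^2 - 18*d + l*(66*d^2 + 166*d)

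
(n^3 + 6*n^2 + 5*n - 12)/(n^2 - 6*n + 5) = (n^2 + 7*n + 12)/(n - 5)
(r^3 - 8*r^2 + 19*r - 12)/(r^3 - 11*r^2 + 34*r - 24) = (r - 3)/(r - 6)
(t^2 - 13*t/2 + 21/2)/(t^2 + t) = (2*t^2 - 13*t + 21)/(2*t*(t + 1))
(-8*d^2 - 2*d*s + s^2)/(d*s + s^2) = (-8*d^2 - 2*d*s + s^2)/(s*(d + s))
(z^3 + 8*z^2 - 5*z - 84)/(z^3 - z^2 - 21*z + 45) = (z^2 + 11*z + 28)/(z^2 + 2*z - 15)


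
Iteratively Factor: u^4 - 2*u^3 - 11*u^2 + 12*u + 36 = (u - 3)*(u^3 + u^2 - 8*u - 12) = (u - 3)*(u + 2)*(u^2 - u - 6) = (u - 3)^2*(u + 2)*(u + 2)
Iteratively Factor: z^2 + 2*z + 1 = (z + 1)*(z + 1)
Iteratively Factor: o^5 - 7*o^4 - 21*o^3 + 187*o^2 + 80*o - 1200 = (o + 3)*(o^4 - 10*o^3 + 9*o^2 + 160*o - 400) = (o - 5)*(o + 3)*(o^3 - 5*o^2 - 16*o + 80) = (o - 5)*(o + 3)*(o + 4)*(o^2 - 9*o + 20) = (o - 5)^2*(o + 3)*(o + 4)*(o - 4)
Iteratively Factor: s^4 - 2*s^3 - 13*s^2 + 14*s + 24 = (s + 1)*(s^3 - 3*s^2 - 10*s + 24) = (s - 2)*(s + 1)*(s^2 - s - 12) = (s - 2)*(s + 1)*(s + 3)*(s - 4)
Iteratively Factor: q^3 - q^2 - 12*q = (q + 3)*(q^2 - 4*q) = q*(q + 3)*(q - 4)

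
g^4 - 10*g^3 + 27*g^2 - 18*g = g*(g - 6)*(g - 3)*(g - 1)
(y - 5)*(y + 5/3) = y^2 - 10*y/3 - 25/3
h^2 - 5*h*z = h*(h - 5*z)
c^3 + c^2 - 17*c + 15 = (c - 3)*(c - 1)*(c + 5)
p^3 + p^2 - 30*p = p*(p - 5)*(p + 6)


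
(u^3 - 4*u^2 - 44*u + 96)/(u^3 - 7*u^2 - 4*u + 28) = (u^2 - 2*u - 48)/(u^2 - 5*u - 14)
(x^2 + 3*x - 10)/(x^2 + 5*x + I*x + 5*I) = (x - 2)/(x + I)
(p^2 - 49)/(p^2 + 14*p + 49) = (p - 7)/(p + 7)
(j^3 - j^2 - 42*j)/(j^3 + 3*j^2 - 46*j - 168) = j/(j + 4)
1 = 1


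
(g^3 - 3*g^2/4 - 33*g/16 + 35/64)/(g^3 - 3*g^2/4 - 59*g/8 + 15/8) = (2*g^2 - g - 35/8)/(2*g^2 - g - 15)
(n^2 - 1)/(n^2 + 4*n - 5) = (n + 1)/(n + 5)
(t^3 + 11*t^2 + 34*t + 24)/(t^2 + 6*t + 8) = (t^2 + 7*t + 6)/(t + 2)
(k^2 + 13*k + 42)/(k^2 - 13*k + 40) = (k^2 + 13*k + 42)/(k^2 - 13*k + 40)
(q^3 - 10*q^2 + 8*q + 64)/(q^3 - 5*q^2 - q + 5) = (q^3 - 10*q^2 + 8*q + 64)/(q^3 - 5*q^2 - q + 5)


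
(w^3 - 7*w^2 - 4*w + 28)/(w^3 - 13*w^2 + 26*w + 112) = (w - 2)/(w - 8)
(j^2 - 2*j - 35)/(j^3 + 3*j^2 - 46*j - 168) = (j + 5)/(j^2 + 10*j + 24)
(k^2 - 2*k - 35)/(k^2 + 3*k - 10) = (k - 7)/(k - 2)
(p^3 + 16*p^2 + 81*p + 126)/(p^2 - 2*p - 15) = (p^2 + 13*p + 42)/(p - 5)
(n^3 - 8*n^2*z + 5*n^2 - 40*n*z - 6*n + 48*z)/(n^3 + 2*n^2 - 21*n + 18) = (n - 8*z)/(n - 3)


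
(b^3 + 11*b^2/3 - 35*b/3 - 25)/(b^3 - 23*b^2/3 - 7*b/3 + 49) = (3*b^2 + 20*b + 25)/(3*b^2 - 14*b - 49)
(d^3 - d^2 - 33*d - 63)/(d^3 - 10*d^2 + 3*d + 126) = (d + 3)/(d - 6)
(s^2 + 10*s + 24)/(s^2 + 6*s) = (s + 4)/s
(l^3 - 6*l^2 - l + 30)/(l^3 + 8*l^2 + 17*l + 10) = (l^2 - 8*l + 15)/(l^2 + 6*l + 5)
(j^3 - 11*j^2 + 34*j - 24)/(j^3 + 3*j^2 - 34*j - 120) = (j^2 - 5*j + 4)/(j^2 + 9*j + 20)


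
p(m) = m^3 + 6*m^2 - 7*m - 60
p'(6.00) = 173.00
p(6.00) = 330.00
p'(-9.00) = 128.00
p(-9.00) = -240.00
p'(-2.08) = -18.98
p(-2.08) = -28.48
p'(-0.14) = -8.62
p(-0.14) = -58.91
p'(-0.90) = -15.37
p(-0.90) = -49.57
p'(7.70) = 263.27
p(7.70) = 698.37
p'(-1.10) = -16.57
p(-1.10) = -46.37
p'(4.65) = 113.67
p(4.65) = 137.73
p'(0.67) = 2.39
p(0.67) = -61.70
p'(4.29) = 99.69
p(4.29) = 99.35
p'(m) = 3*m^2 + 12*m - 7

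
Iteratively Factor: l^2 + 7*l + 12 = (l + 4)*(l + 3)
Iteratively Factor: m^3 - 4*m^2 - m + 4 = (m + 1)*(m^2 - 5*m + 4) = (m - 4)*(m + 1)*(m - 1)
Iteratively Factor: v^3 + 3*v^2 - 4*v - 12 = (v - 2)*(v^2 + 5*v + 6) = (v - 2)*(v + 2)*(v + 3)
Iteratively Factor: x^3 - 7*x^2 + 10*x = (x)*(x^2 - 7*x + 10) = x*(x - 5)*(x - 2)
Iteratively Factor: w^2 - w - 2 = (w - 2)*(w + 1)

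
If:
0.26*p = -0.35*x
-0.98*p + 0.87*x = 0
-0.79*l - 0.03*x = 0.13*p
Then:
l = 0.00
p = 0.00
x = 0.00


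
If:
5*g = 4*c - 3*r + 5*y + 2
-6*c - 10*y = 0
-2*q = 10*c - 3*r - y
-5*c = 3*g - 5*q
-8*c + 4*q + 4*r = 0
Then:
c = -25/103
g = 80/103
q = 23/103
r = -73/103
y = 15/103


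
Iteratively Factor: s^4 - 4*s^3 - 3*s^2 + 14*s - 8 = (s - 1)*(s^3 - 3*s^2 - 6*s + 8) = (s - 1)^2*(s^2 - 2*s - 8) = (s - 1)^2*(s + 2)*(s - 4)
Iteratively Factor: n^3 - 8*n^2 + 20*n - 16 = (n - 2)*(n^2 - 6*n + 8) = (n - 2)^2*(n - 4)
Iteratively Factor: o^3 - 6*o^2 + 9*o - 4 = (o - 1)*(o^2 - 5*o + 4) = (o - 1)^2*(o - 4)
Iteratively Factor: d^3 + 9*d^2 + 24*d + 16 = (d + 1)*(d^2 + 8*d + 16) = (d + 1)*(d + 4)*(d + 4)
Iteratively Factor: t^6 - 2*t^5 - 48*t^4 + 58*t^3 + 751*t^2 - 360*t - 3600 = (t - 5)*(t^5 + 3*t^4 - 33*t^3 - 107*t^2 + 216*t + 720) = (t - 5)*(t + 3)*(t^4 - 33*t^2 - 8*t + 240) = (t - 5)*(t - 3)*(t + 3)*(t^3 + 3*t^2 - 24*t - 80) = (t - 5)*(t - 3)*(t + 3)*(t + 4)*(t^2 - t - 20) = (t - 5)*(t - 3)*(t + 3)*(t + 4)^2*(t - 5)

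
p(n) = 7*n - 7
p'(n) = 7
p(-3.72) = -33.04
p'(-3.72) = 7.00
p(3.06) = 14.42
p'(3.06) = 7.00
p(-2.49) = -24.43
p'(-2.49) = 7.00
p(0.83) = -1.19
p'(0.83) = 7.00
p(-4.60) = -39.20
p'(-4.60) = 7.00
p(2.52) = 10.64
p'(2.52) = 7.00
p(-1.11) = -14.77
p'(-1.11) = 7.00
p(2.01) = 7.07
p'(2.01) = 7.00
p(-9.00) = -70.00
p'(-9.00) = 7.00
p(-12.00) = -91.00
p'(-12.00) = 7.00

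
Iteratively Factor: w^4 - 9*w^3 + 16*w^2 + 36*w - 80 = (w + 2)*(w^3 - 11*w^2 + 38*w - 40) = (w - 4)*(w + 2)*(w^2 - 7*w + 10) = (w - 4)*(w - 2)*(w + 2)*(w - 5)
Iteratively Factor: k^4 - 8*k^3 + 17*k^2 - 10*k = (k - 1)*(k^3 - 7*k^2 + 10*k) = (k - 2)*(k - 1)*(k^2 - 5*k) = k*(k - 2)*(k - 1)*(k - 5)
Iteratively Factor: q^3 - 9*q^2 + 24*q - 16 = (q - 1)*(q^2 - 8*q + 16) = (q - 4)*(q - 1)*(q - 4)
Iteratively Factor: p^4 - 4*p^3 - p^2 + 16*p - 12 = (p - 1)*(p^3 - 3*p^2 - 4*p + 12) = (p - 1)*(p + 2)*(p^2 - 5*p + 6) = (p - 3)*(p - 1)*(p + 2)*(p - 2)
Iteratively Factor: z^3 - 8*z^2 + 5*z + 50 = (z - 5)*(z^2 - 3*z - 10) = (z - 5)*(z + 2)*(z - 5)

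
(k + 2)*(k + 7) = k^2 + 9*k + 14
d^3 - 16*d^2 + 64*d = d*(d - 8)^2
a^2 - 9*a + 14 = (a - 7)*(a - 2)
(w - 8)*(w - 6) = w^2 - 14*w + 48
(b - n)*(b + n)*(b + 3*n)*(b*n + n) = b^4*n + 3*b^3*n^2 + b^3*n - b^2*n^3 + 3*b^2*n^2 - 3*b*n^4 - b*n^3 - 3*n^4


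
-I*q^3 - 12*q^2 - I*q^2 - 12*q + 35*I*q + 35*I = (q - 7*I)*(q - 5*I)*(-I*q - I)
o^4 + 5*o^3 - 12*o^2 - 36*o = o*(o - 3)*(o + 2)*(o + 6)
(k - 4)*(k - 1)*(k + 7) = k^3 + 2*k^2 - 31*k + 28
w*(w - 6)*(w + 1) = w^3 - 5*w^2 - 6*w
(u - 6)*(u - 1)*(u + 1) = u^3 - 6*u^2 - u + 6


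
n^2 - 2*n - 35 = (n - 7)*(n + 5)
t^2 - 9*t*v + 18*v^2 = (t - 6*v)*(t - 3*v)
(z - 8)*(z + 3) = z^2 - 5*z - 24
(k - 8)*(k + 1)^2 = k^3 - 6*k^2 - 15*k - 8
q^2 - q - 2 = (q - 2)*(q + 1)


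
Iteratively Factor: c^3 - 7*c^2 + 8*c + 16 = (c + 1)*(c^2 - 8*c + 16) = (c - 4)*(c + 1)*(c - 4)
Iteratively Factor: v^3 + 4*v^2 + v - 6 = (v + 2)*(v^2 + 2*v - 3) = (v - 1)*(v + 2)*(v + 3)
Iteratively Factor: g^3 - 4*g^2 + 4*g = (g)*(g^2 - 4*g + 4) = g*(g - 2)*(g - 2)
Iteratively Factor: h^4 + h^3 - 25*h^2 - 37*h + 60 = (h + 4)*(h^3 - 3*h^2 - 13*h + 15) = (h - 5)*(h + 4)*(h^2 + 2*h - 3) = (h - 5)*(h - 1)*(h + 4)*(h + 3)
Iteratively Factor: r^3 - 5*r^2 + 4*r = (r - 1)*(r^2 - 4*r) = r*(r - 1)*(r - 4)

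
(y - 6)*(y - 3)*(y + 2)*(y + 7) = y^4 - 49*y^2 + 36*y + 252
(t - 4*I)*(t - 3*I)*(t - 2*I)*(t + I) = t^4 - 8*I*t^3 - 17*t^2 - 2*I*t - 24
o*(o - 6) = o^2 - 6*o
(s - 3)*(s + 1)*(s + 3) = s^3 + s^2 - 9*s - 9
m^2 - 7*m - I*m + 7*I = (m - 7)*(m - I)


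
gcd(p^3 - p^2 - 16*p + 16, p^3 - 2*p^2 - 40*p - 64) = p + 4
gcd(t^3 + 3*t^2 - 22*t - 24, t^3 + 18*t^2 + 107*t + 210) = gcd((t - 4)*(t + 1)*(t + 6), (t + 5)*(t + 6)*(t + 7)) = t + 6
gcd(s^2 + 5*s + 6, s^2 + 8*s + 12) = s + 2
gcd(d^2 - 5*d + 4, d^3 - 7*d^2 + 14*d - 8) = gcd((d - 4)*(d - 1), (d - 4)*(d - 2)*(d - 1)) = d^2 - 5*d + 4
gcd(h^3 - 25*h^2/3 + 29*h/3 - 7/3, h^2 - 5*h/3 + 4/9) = h - 1/3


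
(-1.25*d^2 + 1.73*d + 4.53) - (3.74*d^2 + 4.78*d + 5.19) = -4.99*d^2 - 3.05*d - 0.66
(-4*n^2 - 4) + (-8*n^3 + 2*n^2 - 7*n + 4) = -8*n^3 - 2*n^2 - 7*n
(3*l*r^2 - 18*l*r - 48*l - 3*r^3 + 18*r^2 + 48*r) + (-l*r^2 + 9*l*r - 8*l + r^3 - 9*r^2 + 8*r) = 2*l*r^2 - 9*l*r - 56*l - 2*r^3 + 9*r^2 + 56*r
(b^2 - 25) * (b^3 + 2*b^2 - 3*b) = b^5 + 2*b^4 - 28*b^3 - 50*b^2 + 75*b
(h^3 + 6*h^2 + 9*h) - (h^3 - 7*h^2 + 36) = 13*h^2 + 9*h - 36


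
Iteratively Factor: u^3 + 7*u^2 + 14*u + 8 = (u + 4)*(u^2 + 3*u + 2) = (u + 1)*(u + 4)*(u + 2)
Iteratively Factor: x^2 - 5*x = (x - 5)*(x)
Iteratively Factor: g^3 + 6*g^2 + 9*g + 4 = (g + 1)*(g^2 + 5*g + 4) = (g + 1)*(g + 4)*(g + 1)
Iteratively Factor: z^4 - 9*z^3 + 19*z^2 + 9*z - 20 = (z - 4)*(z^3 - 5*z^2 - z + 5) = (z - 4)*(z - 1)*(z^2 - 4*z - 5) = (z - 5)*(z - 4)*(z - 1)*(z + 1)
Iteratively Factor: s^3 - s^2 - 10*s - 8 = (s + 2)*(s^2 - 3*s - 4) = (s + 1)*(s + 2)*(s - 4)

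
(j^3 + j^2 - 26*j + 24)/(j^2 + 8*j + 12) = (j^2 - 5*j + 4)/(j + 2)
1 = 1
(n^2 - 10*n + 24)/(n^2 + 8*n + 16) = (n^2 - 10*n + 24)/(n^2 + 8*n + 16)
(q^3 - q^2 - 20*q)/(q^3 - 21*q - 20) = q/(q + 1)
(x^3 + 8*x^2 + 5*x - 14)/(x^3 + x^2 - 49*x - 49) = (x^2 + x - 2)/(x^2 - 6*x - 7)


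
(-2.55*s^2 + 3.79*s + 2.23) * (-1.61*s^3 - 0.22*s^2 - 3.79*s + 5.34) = 4.1055*s^5 - 5.5409*s^4 + 5.2404*s^3 - 28.4717*s^2 + 11.7869*s + 11.9082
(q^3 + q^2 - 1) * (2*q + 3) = 2*q^4 + 5*q^3 + 3*q^2 - 2*q - 3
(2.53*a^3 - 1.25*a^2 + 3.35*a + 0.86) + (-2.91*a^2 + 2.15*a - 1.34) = 2.53*a^3 - 4.16*a^2 + 5.5*a - 0.48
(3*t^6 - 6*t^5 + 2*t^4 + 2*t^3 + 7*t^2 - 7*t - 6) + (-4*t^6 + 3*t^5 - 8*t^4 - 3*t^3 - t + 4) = -t^6 - 3*t^5 - 6*t^4 - t^3 + 7*t^2 - 8*t - 2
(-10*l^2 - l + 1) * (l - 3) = -10*l^3 + 29*l^2 + 4*l - 3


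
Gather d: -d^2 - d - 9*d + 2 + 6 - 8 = -d^2 - 10*d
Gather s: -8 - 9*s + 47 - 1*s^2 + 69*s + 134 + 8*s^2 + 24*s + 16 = 7*s^2 + 84*s + 189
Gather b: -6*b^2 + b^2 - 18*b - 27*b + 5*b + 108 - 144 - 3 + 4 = -5*b^2 - 40*b - 35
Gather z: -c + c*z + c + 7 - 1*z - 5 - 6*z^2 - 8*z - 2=-6*z^2 + z*(c - 9)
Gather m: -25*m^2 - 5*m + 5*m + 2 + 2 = 4 - 25*m^2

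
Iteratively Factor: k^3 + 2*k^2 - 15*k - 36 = (k + 3)*(k^2 - k - 12) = (k - 4)*(k + 3)*(k + 3)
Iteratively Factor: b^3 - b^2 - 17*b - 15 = (b + 1)*(b^2 - 2*b - 15) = (b - 5)*(b + 1)*(b + 3)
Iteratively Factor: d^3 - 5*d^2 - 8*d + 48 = (d - 4)*(d^2 - d - 12) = (d - 4)*(d + 3)*(d - 4)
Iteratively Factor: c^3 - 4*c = (c + 2)*(c^2 - 2*c) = c*(c + 2)*(c - 2)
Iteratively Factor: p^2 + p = (p)*(p + 1)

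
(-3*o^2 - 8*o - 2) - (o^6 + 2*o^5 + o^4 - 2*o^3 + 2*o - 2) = -o^6 - 2*o^5 - o^4 + 2*o^3 - 3*o^2 - 10*o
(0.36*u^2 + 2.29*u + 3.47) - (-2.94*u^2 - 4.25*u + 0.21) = 3.3*u^2 + 6.54*u + 3.26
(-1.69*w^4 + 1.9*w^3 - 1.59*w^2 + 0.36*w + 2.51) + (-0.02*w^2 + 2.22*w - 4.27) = -1.69*w^4 + 1.9*w^3 - 1.61*w^2 + 2.58*w - 1.76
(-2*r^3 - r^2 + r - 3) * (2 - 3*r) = 6*r^4 - r^3 - 5*r^2 + 11*r - 6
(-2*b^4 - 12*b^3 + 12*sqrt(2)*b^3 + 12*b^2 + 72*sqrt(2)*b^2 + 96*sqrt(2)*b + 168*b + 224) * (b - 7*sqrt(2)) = -2*b^5 - 12*b^4 + 26*sqrt(2)*b^4 - 156*b^3 + 156*sqrt(2)*b^3 - 840*b^2 + 12*sqrt(2)*b^2 - 1176*sqrt(2)*b - 1120*b - 1568*sqrt(2)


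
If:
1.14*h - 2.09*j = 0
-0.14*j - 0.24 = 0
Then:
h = -3.14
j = -1.71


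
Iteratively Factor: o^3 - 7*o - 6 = (o + 2)*(o^2 - 2*o - 3) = (o + 1)*(o + 2)*(o - 3)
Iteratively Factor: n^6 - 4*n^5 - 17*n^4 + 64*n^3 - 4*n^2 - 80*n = (n + 4)*(n^5 - 8*n^4 + 15*n^3 + 4*n^2 - 20*n) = n*(n + 4)*(n^4 - 8*n^3 + 15*n^2 + 4*n - 20) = n*(n - 5)*(n + 4)*(n^3 - 3*n^2 + 4) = n*(n - 5)*(n - 2)*(n + 4)*(n^2 - n - 2) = n*(n - 5)*(n - 2)*(n + 1)*(n + 4)*(n - 2)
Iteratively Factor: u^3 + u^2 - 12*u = (u + 4)*(u^2 - 3*u) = u*(u + 4)*(u - 3)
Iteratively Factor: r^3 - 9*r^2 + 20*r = (r - 5)*(r^2 - 4*r) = (r - 5)*(r - 4)*(r)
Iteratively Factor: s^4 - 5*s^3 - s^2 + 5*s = (s - 5)*(s^3 - s) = (s - 5)*(s - 1)*(s^2 + s) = s*(s - 5)*(s - 1)*(s + 1)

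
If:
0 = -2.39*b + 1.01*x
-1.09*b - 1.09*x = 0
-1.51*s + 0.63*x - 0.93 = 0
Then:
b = 0.00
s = -0.62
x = 0.00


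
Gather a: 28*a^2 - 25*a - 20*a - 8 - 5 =28*a^2 - 45*a - 13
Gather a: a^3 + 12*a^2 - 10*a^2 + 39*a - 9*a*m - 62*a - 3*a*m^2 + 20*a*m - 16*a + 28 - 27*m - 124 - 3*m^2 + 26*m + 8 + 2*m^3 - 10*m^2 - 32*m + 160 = a^3 + 2*a^2 + a*(-3*m^2 + 11*m - 39) + 2*m^3 - 13*m^2 - 33*m + 72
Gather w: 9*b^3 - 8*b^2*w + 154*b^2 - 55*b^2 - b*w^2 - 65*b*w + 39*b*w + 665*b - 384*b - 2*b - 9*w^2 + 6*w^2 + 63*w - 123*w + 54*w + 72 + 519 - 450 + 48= 9*b^3 + 99*b^2 + 279*b + w^2*(-b - 3) + w*(-8*b^2 - 26*b - 6) + 189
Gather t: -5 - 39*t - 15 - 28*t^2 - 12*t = -28*t^2 - 51*t - 20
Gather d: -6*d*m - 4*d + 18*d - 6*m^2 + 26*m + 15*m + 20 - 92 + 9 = d*(14 - 6*m) - 6*m^2 + 41*m - 63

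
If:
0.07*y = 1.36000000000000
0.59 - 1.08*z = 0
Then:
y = 19.43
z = 0.55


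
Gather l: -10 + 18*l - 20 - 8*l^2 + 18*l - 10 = -8*l^2 + 36*l - 40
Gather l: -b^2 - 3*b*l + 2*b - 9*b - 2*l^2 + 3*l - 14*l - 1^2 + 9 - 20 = -b^2 - 7*b - 2*l^2 + l*(-3*b - 11) - 12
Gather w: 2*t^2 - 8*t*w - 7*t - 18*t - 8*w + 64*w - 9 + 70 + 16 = 2*t^2 - 25*t + w*(56 - 8*t) + 77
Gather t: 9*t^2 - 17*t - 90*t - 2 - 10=9*t^2 - 107*t - 12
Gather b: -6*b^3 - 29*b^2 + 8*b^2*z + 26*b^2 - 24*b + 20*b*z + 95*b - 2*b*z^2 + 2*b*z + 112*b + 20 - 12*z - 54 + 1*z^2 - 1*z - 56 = -6*b^3 + b^2*(8*z - 3) + b*(-2*z^2 + 22*z + 183) + z^2 - 13*z - 90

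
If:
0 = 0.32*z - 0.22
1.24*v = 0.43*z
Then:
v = 0.24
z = 0.69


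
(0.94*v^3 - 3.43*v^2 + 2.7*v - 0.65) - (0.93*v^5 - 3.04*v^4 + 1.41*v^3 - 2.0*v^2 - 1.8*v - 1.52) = -0.93*v^5 + 3.04*v^4 - 0.47*v^3 - 1.43*v^2 + 4.5*v + 0.87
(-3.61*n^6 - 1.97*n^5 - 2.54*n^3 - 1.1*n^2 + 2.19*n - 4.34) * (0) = 0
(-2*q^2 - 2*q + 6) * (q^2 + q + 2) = -2*q^4 - 4*q^3 + 2*q + 12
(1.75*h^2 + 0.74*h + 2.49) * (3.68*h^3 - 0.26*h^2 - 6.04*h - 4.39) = 6.44*h^5 + 2.2682*h^4 - 1.5992*h^3 - 12.7995*h^2 - 18.2882*h - 10.9311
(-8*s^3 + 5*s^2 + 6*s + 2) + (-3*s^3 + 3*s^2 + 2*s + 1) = -11*s^3 + 8*s^2 + 8*s + 3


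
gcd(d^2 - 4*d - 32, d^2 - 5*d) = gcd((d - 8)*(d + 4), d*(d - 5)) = 1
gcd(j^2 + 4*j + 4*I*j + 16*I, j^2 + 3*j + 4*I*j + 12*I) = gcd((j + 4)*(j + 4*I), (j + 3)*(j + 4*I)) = j + 4*I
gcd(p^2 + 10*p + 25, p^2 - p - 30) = p + 5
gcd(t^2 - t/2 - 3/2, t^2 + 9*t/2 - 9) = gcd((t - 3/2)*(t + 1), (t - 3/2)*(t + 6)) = t - 3/2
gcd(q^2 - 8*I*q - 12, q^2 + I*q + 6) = q - 2*I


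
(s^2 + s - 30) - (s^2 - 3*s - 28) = 4*s - 2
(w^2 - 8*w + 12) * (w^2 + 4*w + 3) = w^4 - 4*w^3 - 17*w^2 + 24*w + 36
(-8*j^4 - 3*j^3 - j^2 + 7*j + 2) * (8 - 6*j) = 48*j^5 - 46*j^4 - 18*j^3 - 50*j^2 + 44*j + 16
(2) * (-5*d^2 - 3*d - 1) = -10*d^2 - 6*d - 2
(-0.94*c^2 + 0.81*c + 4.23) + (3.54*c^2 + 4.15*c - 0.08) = 2.6*c^2 + 4.96*c + 4.15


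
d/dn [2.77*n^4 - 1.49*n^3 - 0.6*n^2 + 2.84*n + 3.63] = 11.08*n^3 - 4.47*n^2 - 1.2*n + 2.84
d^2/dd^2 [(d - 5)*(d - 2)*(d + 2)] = 6*d - 10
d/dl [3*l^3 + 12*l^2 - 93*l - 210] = 9*l^2 + 24*l - 93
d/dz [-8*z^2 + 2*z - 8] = 2 - 16*z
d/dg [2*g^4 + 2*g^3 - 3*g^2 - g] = 8*g^3 + 6*g^2 - 6*g - 1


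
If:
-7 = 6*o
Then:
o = -7/6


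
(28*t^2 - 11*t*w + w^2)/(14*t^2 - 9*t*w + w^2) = (4*t - w)/(2*t - w)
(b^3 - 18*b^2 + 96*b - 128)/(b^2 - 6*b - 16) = (b^2 - 10*b + 16)/(b + 2)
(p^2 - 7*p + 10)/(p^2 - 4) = (p - 5)/(p + 2)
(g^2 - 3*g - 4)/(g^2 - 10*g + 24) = (g + 1)/(g - 6)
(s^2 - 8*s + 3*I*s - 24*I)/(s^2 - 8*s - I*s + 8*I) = (s + 3*I)/(s - I)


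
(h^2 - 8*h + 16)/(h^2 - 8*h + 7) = (h^2 - 8*h + 16)/(h^2 - 8*h + 7)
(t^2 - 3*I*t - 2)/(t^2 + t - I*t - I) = (t - 2*I)/(t + 1)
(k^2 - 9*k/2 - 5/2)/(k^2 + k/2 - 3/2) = (2*k^2 - 9*k - 5)/(2*k^2 + k - 3)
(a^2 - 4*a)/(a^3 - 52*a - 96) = a*(4 - a)/(-a^3 + 52*a + 96)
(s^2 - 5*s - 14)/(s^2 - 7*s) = (s + 2)/s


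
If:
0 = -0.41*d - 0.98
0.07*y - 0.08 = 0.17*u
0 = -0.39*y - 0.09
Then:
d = -2.39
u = -0.57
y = -0.23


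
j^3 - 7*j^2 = j^2*(j - 7)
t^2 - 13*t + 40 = (t - 8)*(t - 5)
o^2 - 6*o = o*(o - 6)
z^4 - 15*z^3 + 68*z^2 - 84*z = z*(z - 7)*(z - 6)*(z - 2)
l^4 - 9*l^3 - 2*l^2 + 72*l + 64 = (l - 8)*(l - 4)*(l + 1)*(l + 2)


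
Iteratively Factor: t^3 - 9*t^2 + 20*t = (t - 5)*(t^2 - 4*t) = (t - 5)*(t - 4)*(t)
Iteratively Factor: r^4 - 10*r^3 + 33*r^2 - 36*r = (r)*(r^3 - 10*r^2 + 33*r - 36) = r*(r - 3)*(r^2 - 7*r + 12) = r*(r - 4)*(r - 3)*(r - 3)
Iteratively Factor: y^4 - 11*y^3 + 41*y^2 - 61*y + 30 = (y - 5)*(y^3 - 6*y^2 + 11*y - 6) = (y - 5)*(y - 1)*(y^2 - 5*y + 6) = (y - 5)*(y - 3)*(y - 1)*(y - 2)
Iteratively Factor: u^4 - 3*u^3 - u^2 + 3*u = (u)*(u^3 - 3*u^2 - u + 3) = u*(u - 3)*(u^2 - 1) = u*(u - 3)*(u + 1)*(u - 1)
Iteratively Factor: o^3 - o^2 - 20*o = (o - 5)*(o^2 + 4*o) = (o - 5)*(o + 4)*(o)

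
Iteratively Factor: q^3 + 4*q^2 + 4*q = (q)*(q^2 + 4*q + 4) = q*(q + 2)*(q + 2)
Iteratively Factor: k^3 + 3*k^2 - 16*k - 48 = (k + 4)*(k^2 - k - 12) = (k + 3)*(k + 4)*(k - 4)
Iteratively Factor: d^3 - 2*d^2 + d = (d - 1)*(d^2 - d) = d*(d - 1)*(d - 1)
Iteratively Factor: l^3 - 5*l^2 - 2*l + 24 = (l - 4)*(l^2 - l - 6) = (l - 4)*(l + 2)*(l - 3)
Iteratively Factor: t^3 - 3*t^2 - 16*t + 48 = (t + 4)*(t^2 - 7*t + 12) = (t - 4)*(t + 4)*(t - 3)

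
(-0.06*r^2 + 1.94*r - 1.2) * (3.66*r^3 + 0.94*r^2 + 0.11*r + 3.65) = -0.2196*r^5 + 7.044*r^4 - 2.575*r^3 - 1.1336*r^2 + 6.949*r - 4.38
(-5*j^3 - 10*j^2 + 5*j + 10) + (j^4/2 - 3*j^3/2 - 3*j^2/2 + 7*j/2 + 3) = j^4/2 - 13*j^3/2 - 23*j^2/2 + 17*j/2 + 13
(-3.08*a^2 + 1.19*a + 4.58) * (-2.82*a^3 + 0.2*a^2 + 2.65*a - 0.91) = 8.6856*a^5 - 3.9718*a^4 - 20.8396*a^3 + 6.8723*a^2 + 11.0541*a - 4.1678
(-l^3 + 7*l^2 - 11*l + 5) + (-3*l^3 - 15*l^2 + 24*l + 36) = -4*l^3 - 8*l^2 + 13*l + 41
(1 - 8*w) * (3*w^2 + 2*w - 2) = -24*w^3 - 13*w^2 + 18*w - 2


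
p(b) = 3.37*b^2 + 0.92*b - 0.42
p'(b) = 6.74*b + 0.92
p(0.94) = 3.42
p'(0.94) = 7.26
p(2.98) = 32.25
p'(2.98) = 21.01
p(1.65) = 10.27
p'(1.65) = 12.04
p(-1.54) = 6.16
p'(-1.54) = -9.46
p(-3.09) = 28.91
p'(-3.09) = -19.91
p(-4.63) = 67.56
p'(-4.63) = -30.29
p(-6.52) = 136.84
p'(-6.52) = -43.02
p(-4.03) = 50.60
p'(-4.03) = -26.24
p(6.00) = 126.42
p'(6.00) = 41.36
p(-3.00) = 27.15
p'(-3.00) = -19.30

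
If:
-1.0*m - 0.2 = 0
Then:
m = -0.20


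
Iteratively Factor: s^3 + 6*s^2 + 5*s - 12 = (s + 4)*(s^2 + 2*s - 3) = (s - 1)*(s + 4)*(s + 3)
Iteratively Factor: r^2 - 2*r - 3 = (r + 1)*(r - 3)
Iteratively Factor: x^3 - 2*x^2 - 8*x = (x + 2)*(x^2 - 4*x) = x*(x + 2)*(x - 4)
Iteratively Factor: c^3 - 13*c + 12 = (c - 1)*(c^2 + c - 12) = (c - 3)*(c - 1)*(c + 4)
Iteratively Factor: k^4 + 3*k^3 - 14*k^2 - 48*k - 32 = (k + 2)*(k^3 + k^2 - 16*k - 16) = (k + 1)*(k + 2)*(k^2 - 16) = (k + 1)*(k + 2)*(k + 4)*(k - 4)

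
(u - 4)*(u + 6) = u^2 + 2*u - 24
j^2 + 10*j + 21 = (j + 3)*(j + 7)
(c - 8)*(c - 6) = c^2 - 14*c + 48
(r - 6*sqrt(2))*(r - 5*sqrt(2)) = r^2 - 11*sqrt(2)*r + 60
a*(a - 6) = a^2 - 6*a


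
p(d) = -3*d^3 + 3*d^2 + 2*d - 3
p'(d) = -9*d^2 + 6*d + 2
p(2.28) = -18.40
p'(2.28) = -31.11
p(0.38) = -1.97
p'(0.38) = 2.98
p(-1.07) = 1.97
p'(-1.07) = -14.72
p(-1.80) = 20.62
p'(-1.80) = -37.96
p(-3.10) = 109.00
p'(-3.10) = -103.09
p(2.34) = -20.33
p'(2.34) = -33.24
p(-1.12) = 2.74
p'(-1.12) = -16.01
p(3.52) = -89.63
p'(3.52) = -88.39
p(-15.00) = 10767.00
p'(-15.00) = -2113.00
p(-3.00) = 99.00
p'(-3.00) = -97.00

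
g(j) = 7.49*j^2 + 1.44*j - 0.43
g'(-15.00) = -223.26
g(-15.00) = 1663.22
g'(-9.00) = -133.38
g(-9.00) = 593.30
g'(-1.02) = -13.84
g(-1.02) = 5.89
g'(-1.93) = -27.47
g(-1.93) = 24.69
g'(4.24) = 64.96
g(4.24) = 140.33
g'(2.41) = 37.54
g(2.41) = 46.54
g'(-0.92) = -12.34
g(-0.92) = 4.58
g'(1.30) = 20.91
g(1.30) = 14.10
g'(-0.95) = -12.79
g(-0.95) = 4.96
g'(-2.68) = -38.71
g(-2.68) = 49.51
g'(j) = 14.98*j + 1.44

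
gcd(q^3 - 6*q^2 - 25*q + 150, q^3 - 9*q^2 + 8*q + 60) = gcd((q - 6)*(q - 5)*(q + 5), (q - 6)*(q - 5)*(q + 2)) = q^2 - 11*q + 30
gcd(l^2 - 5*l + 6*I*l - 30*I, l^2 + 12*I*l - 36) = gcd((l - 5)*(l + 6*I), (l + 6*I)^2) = l + 6*I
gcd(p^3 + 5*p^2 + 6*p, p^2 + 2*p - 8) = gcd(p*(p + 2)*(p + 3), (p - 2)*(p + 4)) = 1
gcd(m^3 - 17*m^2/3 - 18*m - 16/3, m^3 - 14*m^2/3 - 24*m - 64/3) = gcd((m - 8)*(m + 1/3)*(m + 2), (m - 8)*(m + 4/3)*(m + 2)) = m^2 - 6*m - 16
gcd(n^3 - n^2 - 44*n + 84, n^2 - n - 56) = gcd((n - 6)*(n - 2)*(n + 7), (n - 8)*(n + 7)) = n + 7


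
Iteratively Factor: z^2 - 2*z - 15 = (z - 5)*(z + 3)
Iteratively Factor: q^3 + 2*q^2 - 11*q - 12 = (q - 3)*(q^2 + 5*q + 4) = (q - 3)*(q + 1)*(q + 4)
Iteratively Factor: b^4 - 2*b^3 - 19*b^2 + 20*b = (b - 5)*(b^3 + 3*b^2 - 4*b) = (b - 5)*(b + 4)*(b^2 - b) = (b - 5)*(b - 1)*(b + 4)*(b)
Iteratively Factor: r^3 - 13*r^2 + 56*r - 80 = (r - 4)*(r^2 - 9*r + 20) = (r - 4)^2*(r - 5)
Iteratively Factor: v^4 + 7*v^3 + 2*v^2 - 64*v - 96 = (v + 2)*(v^3 + 5*v^2 - 8*v - 48) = (v - 3)*(v + 2)*(v^2 + 8*v + 16) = (v - 3)*(v + 2)*(v + 4)*(v + 4)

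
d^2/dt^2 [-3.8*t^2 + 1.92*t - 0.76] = -7.60000000000000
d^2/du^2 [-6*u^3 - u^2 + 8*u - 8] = -36*u - 2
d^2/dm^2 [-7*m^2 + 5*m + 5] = -14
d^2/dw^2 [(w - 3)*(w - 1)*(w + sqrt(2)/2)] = 6*w - 8 + sqrt(2)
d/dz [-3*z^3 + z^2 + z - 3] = -9*z^2 + 2*z + 1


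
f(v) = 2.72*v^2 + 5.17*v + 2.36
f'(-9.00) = -43.79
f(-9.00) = 176.15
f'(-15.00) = -76.43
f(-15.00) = 536.81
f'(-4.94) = -21.70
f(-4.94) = 43.20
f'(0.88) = 9.96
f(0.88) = 9.02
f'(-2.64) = -9.19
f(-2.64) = 7.67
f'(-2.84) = -10.28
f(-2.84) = 9.62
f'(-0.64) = 1.69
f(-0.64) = 0.17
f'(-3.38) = -13.22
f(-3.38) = 15.96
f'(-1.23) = -1.52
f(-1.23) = 0.12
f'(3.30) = 23.12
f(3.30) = 49.04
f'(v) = 5.44*v + 5.17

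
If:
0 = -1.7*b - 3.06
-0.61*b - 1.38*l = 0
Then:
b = -1.80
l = 0.80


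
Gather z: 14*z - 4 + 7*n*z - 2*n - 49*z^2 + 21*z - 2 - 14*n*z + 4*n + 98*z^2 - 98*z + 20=2*n + 49*z^2 + z*(-7*n - 63) + 14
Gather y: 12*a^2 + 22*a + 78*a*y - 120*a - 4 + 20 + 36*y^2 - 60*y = 12*a^2 - 98*a + 36*y^2 + y*(78*a - 60) + 16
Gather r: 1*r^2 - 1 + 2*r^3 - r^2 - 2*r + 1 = 2*r^3 - 2*r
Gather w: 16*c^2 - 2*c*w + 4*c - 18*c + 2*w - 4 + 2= 16*c^2 - 14*c + w*(2 - 2*c) - 2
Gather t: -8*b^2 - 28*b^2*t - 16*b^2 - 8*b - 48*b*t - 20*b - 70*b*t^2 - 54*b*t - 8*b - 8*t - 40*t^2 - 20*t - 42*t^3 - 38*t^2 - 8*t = -24*b^2 - 36*b - 42*t^3 + t^2*(-70*b - 78) + t*(-28*b^2 - 102*b - 36)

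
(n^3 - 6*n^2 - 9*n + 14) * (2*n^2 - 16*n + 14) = 2*n^5 - 28*n^4 + 92*n^3 + 88*n^2 - 350*n + 196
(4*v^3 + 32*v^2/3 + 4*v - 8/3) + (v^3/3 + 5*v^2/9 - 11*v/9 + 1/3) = 13*v^3/3 + 101*v^2/9 + 25*v/9 - 7/3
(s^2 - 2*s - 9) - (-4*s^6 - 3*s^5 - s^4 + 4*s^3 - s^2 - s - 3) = 4*s^6 + 3*s^5 + s^4 - 4*s^3 + 2*s^2 - s - 6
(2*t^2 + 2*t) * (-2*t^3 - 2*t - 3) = -4*t^5 - 4*t^4 - 4*t^3 - 10*t^2 - 6*t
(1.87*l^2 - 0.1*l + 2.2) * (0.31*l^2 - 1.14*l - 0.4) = 0.5797*l^4 - 2.1628*l^3 + 0.0479999999999999*l^2 - 2.468*l - 0.88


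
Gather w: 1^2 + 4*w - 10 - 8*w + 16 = 7 - 4*w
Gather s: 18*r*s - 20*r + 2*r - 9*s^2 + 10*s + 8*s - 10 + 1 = -18*r - 9*s^2 + s*(18*r + 18) - 9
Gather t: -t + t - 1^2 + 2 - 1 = 0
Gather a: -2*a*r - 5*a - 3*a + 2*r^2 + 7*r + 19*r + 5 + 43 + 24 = a*(-2*r - 8) + 2*r^2 + 26*r + 72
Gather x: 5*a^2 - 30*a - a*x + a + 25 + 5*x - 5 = 5*a^2 - 29*a + x*(5 - a) + 20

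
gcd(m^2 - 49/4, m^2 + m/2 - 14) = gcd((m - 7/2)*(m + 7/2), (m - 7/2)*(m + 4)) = m - 7/2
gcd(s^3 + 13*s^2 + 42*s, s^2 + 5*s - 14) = s + 7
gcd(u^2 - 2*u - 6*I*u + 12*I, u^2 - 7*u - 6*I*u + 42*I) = u - 6*I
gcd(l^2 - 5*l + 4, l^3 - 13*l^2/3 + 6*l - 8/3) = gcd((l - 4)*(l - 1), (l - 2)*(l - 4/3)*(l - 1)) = l - 1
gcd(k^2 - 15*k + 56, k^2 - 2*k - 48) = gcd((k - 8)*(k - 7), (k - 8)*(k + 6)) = k - 8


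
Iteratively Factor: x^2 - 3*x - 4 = (x - 4)*(x + 1)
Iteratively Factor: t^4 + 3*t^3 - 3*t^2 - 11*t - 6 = (t + 1)*(t^3 + 2*t^2 - 5*t - 6) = (t + 1)^2*(t^2 + t - 6) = (t + 1)^2*(t + 3)*(t - 2)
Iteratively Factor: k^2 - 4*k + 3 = (k - 1)*(k - 3)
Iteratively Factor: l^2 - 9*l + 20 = (l - 4)*(l - 5)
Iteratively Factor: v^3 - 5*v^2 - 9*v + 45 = (v - 3)*(v^2 - 2*v - 15) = (v - 5)*(v - 3)*(v + 3)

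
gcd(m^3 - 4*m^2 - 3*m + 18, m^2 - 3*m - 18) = 1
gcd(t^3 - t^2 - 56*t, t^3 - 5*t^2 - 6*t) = t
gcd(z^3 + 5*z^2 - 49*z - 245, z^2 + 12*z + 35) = z^2 + 12*z + 35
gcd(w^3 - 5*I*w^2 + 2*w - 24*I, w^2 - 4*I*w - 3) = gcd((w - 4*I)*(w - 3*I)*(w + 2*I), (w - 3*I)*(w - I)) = w - 3*I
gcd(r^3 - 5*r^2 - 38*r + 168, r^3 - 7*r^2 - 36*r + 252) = r^2 - r - 42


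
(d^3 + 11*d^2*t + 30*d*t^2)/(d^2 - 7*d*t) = (d^2 + 11*d*t + 30*t^2)/(d - 7*t)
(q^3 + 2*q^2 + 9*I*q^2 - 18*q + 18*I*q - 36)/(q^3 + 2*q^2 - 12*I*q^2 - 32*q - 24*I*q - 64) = (q^2 + 9*I*q - 18)/(q^2 - 12*I*q - 32)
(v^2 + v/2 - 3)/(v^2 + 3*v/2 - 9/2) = (v + 2)/(v + 3)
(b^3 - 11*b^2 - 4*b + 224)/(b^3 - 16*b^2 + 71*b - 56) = (b + 4)/(b - 1)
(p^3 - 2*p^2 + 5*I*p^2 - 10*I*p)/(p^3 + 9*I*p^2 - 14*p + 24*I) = p*(p^2 + p*(-2 + 5*I) - 10*I)/(p^3 + 9*I*p^2 - 14*p + 24*I)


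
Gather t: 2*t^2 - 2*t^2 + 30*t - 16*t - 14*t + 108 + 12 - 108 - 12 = 0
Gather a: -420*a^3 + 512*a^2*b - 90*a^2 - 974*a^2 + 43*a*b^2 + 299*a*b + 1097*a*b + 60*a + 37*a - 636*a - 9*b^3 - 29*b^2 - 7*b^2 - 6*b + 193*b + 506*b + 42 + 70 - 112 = -420*a^3 + a^2*(512*b - 1064) + a*(43*b^2 + 1396*b - 539) - 9*b^3 - 36*b^2 + 693*b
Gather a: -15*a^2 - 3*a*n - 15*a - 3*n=-15*a^2 + a*(-3*n - 15) - 3*n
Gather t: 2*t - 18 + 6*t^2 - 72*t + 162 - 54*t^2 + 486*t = -48*t^2 + 416*t + 144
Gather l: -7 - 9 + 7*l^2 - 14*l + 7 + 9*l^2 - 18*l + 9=16*l^2 - 32*l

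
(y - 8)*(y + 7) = y^2 - y - 56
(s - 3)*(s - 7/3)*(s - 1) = s^3 - 19*s^2/3 + 37*s/3 - 7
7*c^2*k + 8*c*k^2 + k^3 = k*(c + k)*(7*c + k)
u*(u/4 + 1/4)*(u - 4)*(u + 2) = u^4/4 - u^3/4 - 5*u^2/2 - 2*u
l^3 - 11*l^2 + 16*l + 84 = (l - 7)*(l - 6)*(l + 2)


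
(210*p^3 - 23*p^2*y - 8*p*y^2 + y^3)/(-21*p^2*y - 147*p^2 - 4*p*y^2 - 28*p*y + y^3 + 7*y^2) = (-30*p^2 - p*y + y^2)/(3*p*y + 21*p + y^2 + 7*y)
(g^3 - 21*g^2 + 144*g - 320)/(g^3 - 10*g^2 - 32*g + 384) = (g - 5)/(g + 6)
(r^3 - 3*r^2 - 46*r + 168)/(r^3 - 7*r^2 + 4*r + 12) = (r^2 + 3*r - 28)/(r^2 - r - 2)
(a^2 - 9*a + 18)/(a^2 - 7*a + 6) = (a - 3)/(a - 1)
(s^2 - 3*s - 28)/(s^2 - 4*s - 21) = (s + 4)/(s + 3)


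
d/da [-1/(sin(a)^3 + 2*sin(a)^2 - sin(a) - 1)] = (3*sin(a)^2 + 4*sin(a) - 1)*cos(a)/(-sin(a)*cos(a)^2 - 2*cos(a)^2 + 1)^2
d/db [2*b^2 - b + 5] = 4*b - 1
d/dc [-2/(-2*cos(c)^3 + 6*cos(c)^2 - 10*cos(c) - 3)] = 16*(3*cos(c)^2 - 6*cos(c) + 5)*sin(c)/(23*cos(c) - 6*cos(2*c) + cos(3*c))^2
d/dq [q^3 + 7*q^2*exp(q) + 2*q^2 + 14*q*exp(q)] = 7*q^2*exp(q) + 3*q^2 + 28*q*exp(q) + 4*q + 14*exp(q)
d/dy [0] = 0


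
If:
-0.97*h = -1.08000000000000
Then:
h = 1.11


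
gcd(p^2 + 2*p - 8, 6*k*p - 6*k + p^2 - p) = 1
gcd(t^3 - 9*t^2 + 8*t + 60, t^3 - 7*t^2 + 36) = t^2 - 4*t - 12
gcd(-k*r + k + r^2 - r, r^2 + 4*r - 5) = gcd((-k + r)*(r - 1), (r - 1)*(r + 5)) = r - 1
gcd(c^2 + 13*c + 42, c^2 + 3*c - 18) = c + 6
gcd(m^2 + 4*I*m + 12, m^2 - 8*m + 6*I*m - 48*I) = m + 6*I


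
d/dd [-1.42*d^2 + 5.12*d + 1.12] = 5.12 - 2.84*d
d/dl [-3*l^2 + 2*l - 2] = 2 - 6*l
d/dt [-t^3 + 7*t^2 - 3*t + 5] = -3*t^2 + 14*t - 3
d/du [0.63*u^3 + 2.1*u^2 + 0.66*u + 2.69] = 1.89*u^2 + 4.2*u + 0.66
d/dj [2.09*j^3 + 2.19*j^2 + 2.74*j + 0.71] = 6.27*j^2 + 4.38*j + 2.74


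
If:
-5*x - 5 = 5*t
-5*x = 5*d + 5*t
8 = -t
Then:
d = 1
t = -8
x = 7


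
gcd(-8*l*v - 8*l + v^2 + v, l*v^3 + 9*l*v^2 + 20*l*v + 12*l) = v + 1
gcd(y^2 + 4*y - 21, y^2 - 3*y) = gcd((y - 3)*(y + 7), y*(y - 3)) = y - 3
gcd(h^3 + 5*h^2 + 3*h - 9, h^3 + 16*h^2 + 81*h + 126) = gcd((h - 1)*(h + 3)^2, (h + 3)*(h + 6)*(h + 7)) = h + 3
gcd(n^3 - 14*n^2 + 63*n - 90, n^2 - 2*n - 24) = n - 6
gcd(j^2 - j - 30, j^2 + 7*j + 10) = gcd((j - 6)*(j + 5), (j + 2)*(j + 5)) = j + 5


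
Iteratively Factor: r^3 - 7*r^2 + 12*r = (r - 4)*(r^2 - 3*r) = r*(r - 4)*(r - 3)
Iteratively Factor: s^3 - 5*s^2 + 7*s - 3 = (s - 3)*(s^2 - 2*s + 1) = (s - 3)*(s - 1)*(s - 1)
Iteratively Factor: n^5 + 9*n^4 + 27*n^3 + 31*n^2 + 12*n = (n + 4)*(n^4 + 5*n^3 + 7*n^2 + 3*n) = (n + 1)*(n + 4)*(n^3 + 4*n^2 + 3*n) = n*(n + 1)*(n + 4)*(n^2 + 4*n + 3) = n*(n + 1)^2*(n + 4)*(n + 3)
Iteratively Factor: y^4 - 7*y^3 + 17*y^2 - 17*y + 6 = (y - 1)*(y^3 - 6*y^2 + 11*y - 6) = (y - 2)*(y - 1)*(y^2 - 4*y + 3) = (y - 3)*(y - 2)*(y - 1)*(y - 1)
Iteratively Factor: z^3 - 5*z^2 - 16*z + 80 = (z - 5)*(z^2 - 16) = (z - 5)*(z - 4)*(z + 4)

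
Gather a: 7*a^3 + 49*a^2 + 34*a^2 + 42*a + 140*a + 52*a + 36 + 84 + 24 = 7*a^3 + 83*a^2 + 234*a + 144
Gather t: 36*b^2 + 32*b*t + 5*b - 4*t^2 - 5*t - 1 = 36*b^2 + 5*b - 4*t^2 + t*(32*b - 5) - 1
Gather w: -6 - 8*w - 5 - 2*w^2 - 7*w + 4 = -2*w^2 - 15*w - 7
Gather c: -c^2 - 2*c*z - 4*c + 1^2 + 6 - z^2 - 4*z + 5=-c^2 + c*(-2*z - 4) - z^2 - 4*z + 12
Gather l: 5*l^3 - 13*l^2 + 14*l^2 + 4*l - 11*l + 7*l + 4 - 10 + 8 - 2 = 5*l^3 + l^2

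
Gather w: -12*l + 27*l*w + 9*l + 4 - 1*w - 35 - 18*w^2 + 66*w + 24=-3*l - 18*w^2 + w*(27*l + 65) - 7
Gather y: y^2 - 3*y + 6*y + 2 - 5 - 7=y^2 + 3*y - 10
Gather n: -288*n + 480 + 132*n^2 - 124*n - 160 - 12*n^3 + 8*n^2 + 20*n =-12*n^3 + 140*n^2 - 392*n + 320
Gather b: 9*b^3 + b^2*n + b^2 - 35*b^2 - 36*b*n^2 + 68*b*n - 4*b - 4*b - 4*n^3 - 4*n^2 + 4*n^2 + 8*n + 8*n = 9*b^3 + b^2*(n - 34) + b*(-36*n^2 + 68*n - 8) - 4*n^3 + 16*n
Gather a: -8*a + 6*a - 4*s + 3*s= -2*a - s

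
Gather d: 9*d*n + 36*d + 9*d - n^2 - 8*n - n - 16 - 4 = d*(9*n + 45) - n^2 - 9*n - 20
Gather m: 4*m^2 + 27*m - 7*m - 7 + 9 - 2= 4*m^2 + 20*m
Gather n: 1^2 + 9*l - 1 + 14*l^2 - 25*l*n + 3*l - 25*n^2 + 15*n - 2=14*l^2 + 12*l - 25*n^2 + n*(15 - 25*l) - 2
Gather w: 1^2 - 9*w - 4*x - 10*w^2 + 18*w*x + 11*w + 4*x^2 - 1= -10*w^2 + w*(18*x + 2) + 4*x^2 - 4*x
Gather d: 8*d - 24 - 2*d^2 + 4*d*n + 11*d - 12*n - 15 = -2*d^2 + d*(4*n + 19) - 12*n - 39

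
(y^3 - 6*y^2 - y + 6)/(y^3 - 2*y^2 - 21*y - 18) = (y - 1)/(y + 3)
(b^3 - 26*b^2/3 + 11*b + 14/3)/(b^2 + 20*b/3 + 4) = (3*b^3 - 26*b^2 + 33*b + 14)/(3*b^2 + 20*b + 12)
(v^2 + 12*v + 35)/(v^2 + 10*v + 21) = (v + 5)/(v + 3)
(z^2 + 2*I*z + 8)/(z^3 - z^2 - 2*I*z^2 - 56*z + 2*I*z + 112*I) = (z + 4*I)/(z^2 - z - 56)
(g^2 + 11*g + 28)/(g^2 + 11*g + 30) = (g^2 + 11*g + 28)/(g^2 + 11*g + 30)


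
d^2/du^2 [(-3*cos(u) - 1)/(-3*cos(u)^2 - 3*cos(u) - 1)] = 3*(117*cos(u) + 76*cos(2*u) + 63*cos(3*u)/2 - 3*cos(4*u) - 9*cos(5*u)/2 + 63)/(6*cos(u) + 3*cos(2*u) + 5)^3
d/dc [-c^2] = -2*c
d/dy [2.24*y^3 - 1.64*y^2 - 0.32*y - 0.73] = 6.72*y^2 - 3.28*y - 0.32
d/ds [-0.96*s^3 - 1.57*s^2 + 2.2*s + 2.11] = -2.88*s^2 - 3.14*s + 2.2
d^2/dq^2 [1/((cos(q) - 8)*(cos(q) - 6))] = (-4*sin(q)^4 + 6*sin(q)^2 - 1449*cos(q)/2 + 21*cos(3*q)/2 + 294)/((cos(q) - 8)^3*(cos(q) - 6)^3)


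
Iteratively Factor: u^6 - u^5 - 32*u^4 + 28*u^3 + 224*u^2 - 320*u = (u)*(u^5 - u^4 - 32*u^3 + 28*u^2 + 224*u - 320) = u*(u + 4)*(u^4 - 5*u^3 - 12*u^2 + 76*u - 80) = u*(u - 2)*(u + 4)*(u^3 - 3*u^2 - 18*u + 40) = u*(u - 5)*(u - 2)*(u + 4)*(u^2 + 2*u - 8) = u*(u - 5)*(u - 2)^2*(u + 4)*(u + 4)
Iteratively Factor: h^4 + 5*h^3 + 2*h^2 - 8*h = (h + 4)*(h^3 + h^2 - 2*h) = (h - 1)*(h + 4)*(h^2 + 2*h) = h*(h - 1)*(h + 4)*(h + 2)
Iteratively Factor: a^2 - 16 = (a + 4)*(a - 4)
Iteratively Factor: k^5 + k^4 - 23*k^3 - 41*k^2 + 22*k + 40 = (k + 2)*(k^4 - k^3 - 21*k^2 + k + 20) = (k - 1)*(k + 2)*(k^3 - 21*k - 20) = (k - 1)*(k + 2)*(k + 4)*(k^2 - 4*k - 5) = (k - 5)*(k - 1)*(k + 2)*(k + 4)*(k + 1)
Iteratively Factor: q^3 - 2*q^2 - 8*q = (q + 2)*(q^2 - 4*q) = (q - 4)*(q + 2)*(q)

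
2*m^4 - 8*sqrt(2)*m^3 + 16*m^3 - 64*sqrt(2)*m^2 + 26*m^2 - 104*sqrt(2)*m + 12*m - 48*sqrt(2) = (m + 6)*(m - 4*sqrt(2))*(sqrt(2)*m + sqrt(2))^2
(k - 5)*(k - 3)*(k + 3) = k^3 - 5*k^2 - 9*k + 45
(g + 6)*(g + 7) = g^2 + 13*g + 42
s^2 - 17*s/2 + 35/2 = (s - 5)*(s - 7/2)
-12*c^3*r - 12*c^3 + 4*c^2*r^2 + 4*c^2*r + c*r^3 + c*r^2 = (-2*c + r)*(6*c + r)*(c*r + c)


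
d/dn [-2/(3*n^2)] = 4/(3*n^3)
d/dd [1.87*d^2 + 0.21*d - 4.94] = 3.74*d + 0.21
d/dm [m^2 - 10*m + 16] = 2*m - 10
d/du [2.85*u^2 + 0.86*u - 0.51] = 5.7*u + 0.86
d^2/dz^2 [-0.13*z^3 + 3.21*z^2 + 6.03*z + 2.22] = 6.42 - 0.78*z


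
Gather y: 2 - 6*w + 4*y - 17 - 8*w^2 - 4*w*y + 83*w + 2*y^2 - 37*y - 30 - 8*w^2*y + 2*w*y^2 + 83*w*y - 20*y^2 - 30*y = -8*w^2 + 77*w + y^2*(2*w - 18) + y*(-8*w^2 + 79*w - 63) - 45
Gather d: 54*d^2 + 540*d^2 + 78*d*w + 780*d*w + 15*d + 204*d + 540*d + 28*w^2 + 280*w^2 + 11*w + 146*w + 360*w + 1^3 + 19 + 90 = 594*d^2 + d*(858*w + 759) + 308*w^2 + 517*w + 110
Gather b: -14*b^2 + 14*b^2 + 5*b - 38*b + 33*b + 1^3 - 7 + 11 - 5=0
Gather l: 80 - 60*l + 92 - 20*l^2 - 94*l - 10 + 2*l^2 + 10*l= -18*l^2 - 144*l + 162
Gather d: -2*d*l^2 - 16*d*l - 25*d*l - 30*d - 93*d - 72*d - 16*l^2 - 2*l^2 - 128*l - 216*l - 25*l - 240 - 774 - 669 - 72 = d*(-2*l^2 - 41*l - 195) - 18*l^2 - 369*l - 1755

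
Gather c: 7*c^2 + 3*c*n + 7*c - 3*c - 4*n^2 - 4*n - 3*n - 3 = 7*c^2 + c*(3*n + 4) - 4*n^2 - 7*n - 3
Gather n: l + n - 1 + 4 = l + n + 3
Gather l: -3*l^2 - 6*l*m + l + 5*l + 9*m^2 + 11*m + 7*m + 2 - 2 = -3*l^2 + l*(6 - 6*m) + 9*m^2 + 18*m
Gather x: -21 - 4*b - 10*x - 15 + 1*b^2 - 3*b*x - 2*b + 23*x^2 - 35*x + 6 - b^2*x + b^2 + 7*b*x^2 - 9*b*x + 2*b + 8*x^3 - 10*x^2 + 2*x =2*b^2 - 4*b + 8*x^3 + x^2*(7*b + 13) + x*(-b^2 - 12*b - 43) - 30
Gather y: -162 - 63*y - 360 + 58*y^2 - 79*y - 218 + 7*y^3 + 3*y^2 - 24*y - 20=7*y^3 + 61*y^2 - 166*y - 760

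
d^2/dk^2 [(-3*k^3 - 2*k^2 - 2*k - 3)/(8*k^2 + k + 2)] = 2*(-67*k^3 - 498*k^2 - 12*k + 41)/(512*k^6 + 192*k^5 + 408*k^4 + 97*k^3 + 102*k^2 + 12*k + 8)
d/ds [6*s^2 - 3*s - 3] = 12*s - 3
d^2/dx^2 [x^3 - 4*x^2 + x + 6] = 6*x - 8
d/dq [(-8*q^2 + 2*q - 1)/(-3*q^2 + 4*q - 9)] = 2*(-13*q^2 + 69*q - 7)/(9*q^4 - 24*q^3 + 70*q^2 - 72*q + 81)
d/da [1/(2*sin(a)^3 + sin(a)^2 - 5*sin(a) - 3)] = (-2*sin(a) + 6*cos(a)^2 - 1)*cos(a)/((sin(a) + cos(a)^2)^2*(2*sin(a) + 3)^2)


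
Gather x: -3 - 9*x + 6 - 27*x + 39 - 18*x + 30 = 72 - 54*x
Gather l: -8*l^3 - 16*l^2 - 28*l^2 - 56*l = -8*l^3 - 44*l^2 - 56*l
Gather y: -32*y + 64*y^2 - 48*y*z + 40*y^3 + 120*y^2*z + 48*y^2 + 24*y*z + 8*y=40*y^3 + y^2*(120*z + 112) + y*(-24*z - 24)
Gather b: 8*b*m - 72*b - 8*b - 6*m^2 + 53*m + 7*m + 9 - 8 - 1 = b*(8*m - 80) - 6*m^2 + 60*m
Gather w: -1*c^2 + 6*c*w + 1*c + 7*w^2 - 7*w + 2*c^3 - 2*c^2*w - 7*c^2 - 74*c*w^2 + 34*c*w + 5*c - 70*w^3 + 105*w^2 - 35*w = 2*c^3 - 8*c^2 + 6*c - 70*w^3 + w^2*(112 - 74*c) + w*(-2*c^2 + 40*c - 42)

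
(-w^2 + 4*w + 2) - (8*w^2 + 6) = -9*w^2 + 4*w - 4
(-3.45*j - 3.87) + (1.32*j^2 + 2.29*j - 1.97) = 1.32*j^2 - 1.16*j - 5.84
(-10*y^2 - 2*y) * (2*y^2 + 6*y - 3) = -20*y^4 - 64*y^3 + 18*y^2 + 6*y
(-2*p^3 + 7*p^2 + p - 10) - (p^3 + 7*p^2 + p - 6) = -3*p^3 - 4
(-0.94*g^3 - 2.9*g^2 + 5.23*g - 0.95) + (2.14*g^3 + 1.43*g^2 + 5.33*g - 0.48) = 1.2*g^3 - 1.47*g^2 + 10.56*g - 1.43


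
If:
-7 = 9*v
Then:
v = -7/9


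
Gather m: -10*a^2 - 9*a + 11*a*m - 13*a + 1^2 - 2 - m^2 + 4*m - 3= -10*a^2 - 22*a - m^2 + m*(11*a + 4) - 4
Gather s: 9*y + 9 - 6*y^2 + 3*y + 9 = -6*y^2 + 12*y + 18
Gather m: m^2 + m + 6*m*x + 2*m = m^2 + m*(6*x + 3)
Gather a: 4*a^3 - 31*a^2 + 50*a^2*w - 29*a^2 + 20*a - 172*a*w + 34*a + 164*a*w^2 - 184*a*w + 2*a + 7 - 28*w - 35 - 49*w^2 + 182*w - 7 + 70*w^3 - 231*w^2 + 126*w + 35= 4*a^3 + a^2*(50*w - 60) + a*(164*w^2 - 356*w + 56) + 70*w^3 - 280*w^2 + 280*w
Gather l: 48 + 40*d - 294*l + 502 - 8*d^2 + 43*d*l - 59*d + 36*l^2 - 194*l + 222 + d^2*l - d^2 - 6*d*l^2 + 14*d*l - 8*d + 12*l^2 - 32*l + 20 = -9*d^2 - 27*d + l^2*(48 - 6*d) + l*(d^2 + 57*d - 520) + 792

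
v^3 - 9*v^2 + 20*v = v*(v - 5)*(v - 4)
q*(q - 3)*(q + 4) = q^3 + q^2 - 12*q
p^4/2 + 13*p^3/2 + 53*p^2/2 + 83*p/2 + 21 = (p/2 + 1)*(p + 1)*(p + 3)*(p + 7)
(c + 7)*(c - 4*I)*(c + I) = c^3 + 7*c^2 - 3*I*c^2 + 4*c - 21*I*c + 28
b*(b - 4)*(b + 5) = b^3 + b^2 - 20*b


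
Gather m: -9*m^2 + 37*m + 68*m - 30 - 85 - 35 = -9*m^2 + 105*m - 150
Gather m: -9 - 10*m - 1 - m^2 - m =-m^2 - 11*m - 10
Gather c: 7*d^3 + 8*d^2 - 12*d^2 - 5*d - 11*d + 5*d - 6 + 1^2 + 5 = 7*d^3 - 4*d^2 - 11*d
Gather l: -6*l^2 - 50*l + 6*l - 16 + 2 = -6*l^2 - 44*l - 14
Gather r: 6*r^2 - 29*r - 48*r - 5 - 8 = 6*r^2 - 77*r - 13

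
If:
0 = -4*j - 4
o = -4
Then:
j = -1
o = -4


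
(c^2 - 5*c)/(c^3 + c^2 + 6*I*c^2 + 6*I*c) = (c - 5)/(c^2 + c + 6*I*c + 6*I)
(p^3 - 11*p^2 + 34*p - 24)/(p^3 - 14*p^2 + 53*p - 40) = (p^2 - 10*p + 24)/(p^2 - 13*p + 40)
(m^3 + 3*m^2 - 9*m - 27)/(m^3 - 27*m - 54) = (m - 3)/(m - 6)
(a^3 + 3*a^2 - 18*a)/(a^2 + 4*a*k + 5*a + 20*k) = a*(a^2 + 3*a - 18)/(a^2 + 4*a*k + 5*a + 20*k)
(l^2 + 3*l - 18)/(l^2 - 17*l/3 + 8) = 3*(l + 6)/(3*l - 8)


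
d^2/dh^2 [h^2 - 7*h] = 2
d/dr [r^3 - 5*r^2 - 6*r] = 3*r^2 - 10*r - 6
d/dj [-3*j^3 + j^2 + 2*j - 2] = -9*j^2 + 2*j + 2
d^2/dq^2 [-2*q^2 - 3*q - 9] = -4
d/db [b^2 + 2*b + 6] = 2*b + 2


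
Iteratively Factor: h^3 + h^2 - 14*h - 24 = (h + 2)*(h^2 - h - 12) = (h + 2)*(h + 3)*(h - 4)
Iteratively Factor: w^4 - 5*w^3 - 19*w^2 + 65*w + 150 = (w - 5)*(w^3 - 19*w - 30) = (w - 5)^2*(w^2 + 5*w + 6) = (w - 5)^2*(w + 3)*(w + 2)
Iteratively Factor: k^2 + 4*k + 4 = (k + 2)*(k + 2)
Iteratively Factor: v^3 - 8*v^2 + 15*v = (v)*(v^2 - 8*v + 15) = v*(v - 5)*(v - 3)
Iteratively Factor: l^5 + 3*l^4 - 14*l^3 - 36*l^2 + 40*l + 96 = (l - 3)*(l^4 + 6*l^3 + 4*l^2 - 24*l - 32) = (l - 3)*(l - 2)*(l^3 + 8*l^2 + 20*l + 16) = (l - 3)*(l - 2)*(l + 4)*(l^2 + 4*l + 4) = (l - 3)*(l - 2)*(l + 2)*(l + 4)*(l + 2)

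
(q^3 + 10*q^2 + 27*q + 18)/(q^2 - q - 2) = (q^2 + 9*q + 18)/(q - 2)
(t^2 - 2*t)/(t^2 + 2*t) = (t - 2)/(t + 2)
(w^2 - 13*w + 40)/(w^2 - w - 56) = (w - 5)/(w + 7)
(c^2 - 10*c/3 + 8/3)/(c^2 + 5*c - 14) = (c - 4/3)/(c + 7)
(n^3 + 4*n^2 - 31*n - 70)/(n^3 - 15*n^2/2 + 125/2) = 2*(n^2 + 9*n + 14)/(2*n^2 - 5*n - 25)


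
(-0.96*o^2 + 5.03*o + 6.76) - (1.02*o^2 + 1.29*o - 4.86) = -1.98*o^2 + 3.74*o + 11.62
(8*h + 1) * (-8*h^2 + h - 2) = -64*h^3 - 15*h - 2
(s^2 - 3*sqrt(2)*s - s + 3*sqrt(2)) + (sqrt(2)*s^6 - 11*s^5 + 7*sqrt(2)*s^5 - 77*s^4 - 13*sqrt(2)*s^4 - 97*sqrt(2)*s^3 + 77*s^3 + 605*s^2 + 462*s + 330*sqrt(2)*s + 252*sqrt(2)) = sqrt(2)*s^6 - 11*s^5 + 7*sqrt(2)*s^5 - 77*s^4 - 13*sqrt(2)*s^4 - 97*sqrt(2)*s^3 + 77*s^3 + 606*s^2 + 461*s + 327*sqrt(2)*s + 255*sqrt(2)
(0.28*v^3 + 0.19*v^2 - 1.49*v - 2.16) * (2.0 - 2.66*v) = -0.7448*v^4 + 0.0546*v^3 + 4.3434*v^2 + 2.7656*v - 4.32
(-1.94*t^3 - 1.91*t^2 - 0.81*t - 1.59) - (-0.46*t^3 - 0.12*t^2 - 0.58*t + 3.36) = -1.48*t^3 - 1.79*t^2 - 0.23*t - 4.95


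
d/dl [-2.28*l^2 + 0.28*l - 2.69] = 0.28 - 4.56*l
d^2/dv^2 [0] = 0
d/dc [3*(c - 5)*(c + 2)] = 6*c - 9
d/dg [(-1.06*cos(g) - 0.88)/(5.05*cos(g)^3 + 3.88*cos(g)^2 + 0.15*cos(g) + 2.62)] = (-10.706*cos(g)^3 - 17.4448*cos(g)^2 - 6.8288*cos(g) + 2.6452)*sin(g)/(25.5025*cos(g)^6 + 39.188*cos(g)^5 + 16.5694*cos(g)^4 + 27.626*cos(g)^3 + 20.3537*cos(g)^2 + 0.786*cos(g) + 6.8644)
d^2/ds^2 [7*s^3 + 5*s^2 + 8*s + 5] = 42*s + 10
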